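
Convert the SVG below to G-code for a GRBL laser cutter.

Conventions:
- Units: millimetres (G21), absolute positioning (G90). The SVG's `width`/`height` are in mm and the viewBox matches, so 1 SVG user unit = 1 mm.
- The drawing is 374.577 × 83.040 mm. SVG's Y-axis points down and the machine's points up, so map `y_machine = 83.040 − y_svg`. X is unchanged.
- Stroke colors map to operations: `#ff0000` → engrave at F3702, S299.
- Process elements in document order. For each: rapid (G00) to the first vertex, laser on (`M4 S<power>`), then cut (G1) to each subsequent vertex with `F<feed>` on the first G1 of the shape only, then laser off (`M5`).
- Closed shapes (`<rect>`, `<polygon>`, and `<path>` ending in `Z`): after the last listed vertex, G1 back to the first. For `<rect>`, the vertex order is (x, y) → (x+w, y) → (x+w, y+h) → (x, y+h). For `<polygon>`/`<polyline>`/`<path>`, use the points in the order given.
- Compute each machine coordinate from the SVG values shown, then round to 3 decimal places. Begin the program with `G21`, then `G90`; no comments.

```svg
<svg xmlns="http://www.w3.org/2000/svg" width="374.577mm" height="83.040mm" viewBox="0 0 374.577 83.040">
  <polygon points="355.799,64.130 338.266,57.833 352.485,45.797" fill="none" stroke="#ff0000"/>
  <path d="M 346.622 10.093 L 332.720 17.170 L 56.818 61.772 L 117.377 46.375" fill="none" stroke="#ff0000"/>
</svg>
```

G21
G90
G00 X355.799 Y18.910
M4 S299
G1 X338.266 Y25.207 F3702
G1 X352.485 Y37.243
G1 X355.799 Y18.910
M5
G00 X346.622 Y72.947
M4 S299
G1 X332.720 Y65.870 F3702
G1 X56.818 Y21.268
G1 X117.377 Y36.665
M5

1 u = 1 mm; y_m = 83.040 − y.

[1] `<polygon>` regular polygon, #ff0000→engrave S299 F3702: (355.799,18.910) → (338.266,25.207) → (352.485,37.243) → (355.799,18.910) (closed)

[2] `<path>` open polyline, #ff0000→engrave S299 F3702: (346.622,72.947) → (332.720,65.870) → (56.818,21.268) → (117.377,36.665)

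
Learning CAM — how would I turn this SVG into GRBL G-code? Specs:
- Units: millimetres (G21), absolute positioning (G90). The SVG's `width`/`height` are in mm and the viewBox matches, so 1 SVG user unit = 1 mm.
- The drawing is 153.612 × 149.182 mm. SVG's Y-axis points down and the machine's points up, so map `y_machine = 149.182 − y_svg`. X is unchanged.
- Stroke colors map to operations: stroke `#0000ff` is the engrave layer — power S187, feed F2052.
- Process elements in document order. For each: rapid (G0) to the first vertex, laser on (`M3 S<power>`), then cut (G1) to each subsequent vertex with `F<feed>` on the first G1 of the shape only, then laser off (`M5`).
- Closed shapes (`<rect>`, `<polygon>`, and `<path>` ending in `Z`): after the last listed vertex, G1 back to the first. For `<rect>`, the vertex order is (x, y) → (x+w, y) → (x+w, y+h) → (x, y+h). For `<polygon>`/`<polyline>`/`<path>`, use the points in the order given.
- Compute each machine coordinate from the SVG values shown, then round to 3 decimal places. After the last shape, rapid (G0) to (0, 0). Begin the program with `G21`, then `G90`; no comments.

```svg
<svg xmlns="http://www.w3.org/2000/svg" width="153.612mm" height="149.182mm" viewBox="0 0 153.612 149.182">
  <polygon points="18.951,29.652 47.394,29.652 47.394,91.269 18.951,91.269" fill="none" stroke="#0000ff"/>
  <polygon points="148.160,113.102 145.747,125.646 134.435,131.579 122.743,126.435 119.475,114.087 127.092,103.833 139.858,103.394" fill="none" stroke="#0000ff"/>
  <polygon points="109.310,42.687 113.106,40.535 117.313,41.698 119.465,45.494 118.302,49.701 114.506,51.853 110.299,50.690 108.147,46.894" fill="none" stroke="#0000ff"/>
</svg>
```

Since the viewBox matches the mm dimensions, user units are millimetres directly. The only transform is the Y-flip y_m = 149.182 − y_svg.

Shape 1 is a rectangle drawn with `<polygon>`. Its stroke #0000ff means engrave at S187, F2052. After flipping Y the toolpath is (18.951,119.530) → (47.394,119.530) → (47.394,57.913) → (18.951,57.913) → (18.951,119.530), returning to the start.

Shape 2 is a regular polygon drawn with `<polygon>`. Its stroke #0000ff means engrave at S187, F2052. After flipping Y the toolpath is (148.160,36.080) → (145.747,23.536) → (134.435,17.603) → (122.743,22.747) → (119.475,35.095) → (127.092,45.349) → (139.858,45.788) → (148.160,36.080), returning to the start.

Shape 3 is a regular polygon drawn with `<polygon>`. Its stroke #0000ff means engrave at S187, F2052. After flipping Y the toolpath is (109.310,106.495) → (113.106,108.647) → (117.313,107.484) → (119.465,103.688) → (118.302,99.481) → (114.506,97.329) → (110.299,98.492) → (108.147,102.288) → (109.310,106.495), returning to the start.

G21
G90
G0 X18.951 Y119.530
M3 S187
G1 X47.394 Y119.530 F2052
G1 X47.394 Y57.913
G1 X18.951 Y57.913
G1 X18.951 Y119.530
M5
G0 X148.160 Y36.080
M3 S187
G1 X145.747 Y23.536 F2052
G1 X134.435 Y17.603
G1 X122.743 Y22.747
G1 X119.475 Y35.095
G1 X127.092 Y45.349
G1 X139.858 Y45.788
G1 X148.160 Y36.080
M5
G0 X109.310 Y106.495
M3 S187
G1 X113.106 Y108.647 F2052
G1 X117.313 Y107.484
G1 X119.465 Y103.688
G1 X118.302 Y99.481
G1 X114.506 Y97.329
G1 X110.299 Y98.492
G1 X108.147 Y102.288
G1 X109.310 Y106.495
M5
G0 X0.000 Y0.000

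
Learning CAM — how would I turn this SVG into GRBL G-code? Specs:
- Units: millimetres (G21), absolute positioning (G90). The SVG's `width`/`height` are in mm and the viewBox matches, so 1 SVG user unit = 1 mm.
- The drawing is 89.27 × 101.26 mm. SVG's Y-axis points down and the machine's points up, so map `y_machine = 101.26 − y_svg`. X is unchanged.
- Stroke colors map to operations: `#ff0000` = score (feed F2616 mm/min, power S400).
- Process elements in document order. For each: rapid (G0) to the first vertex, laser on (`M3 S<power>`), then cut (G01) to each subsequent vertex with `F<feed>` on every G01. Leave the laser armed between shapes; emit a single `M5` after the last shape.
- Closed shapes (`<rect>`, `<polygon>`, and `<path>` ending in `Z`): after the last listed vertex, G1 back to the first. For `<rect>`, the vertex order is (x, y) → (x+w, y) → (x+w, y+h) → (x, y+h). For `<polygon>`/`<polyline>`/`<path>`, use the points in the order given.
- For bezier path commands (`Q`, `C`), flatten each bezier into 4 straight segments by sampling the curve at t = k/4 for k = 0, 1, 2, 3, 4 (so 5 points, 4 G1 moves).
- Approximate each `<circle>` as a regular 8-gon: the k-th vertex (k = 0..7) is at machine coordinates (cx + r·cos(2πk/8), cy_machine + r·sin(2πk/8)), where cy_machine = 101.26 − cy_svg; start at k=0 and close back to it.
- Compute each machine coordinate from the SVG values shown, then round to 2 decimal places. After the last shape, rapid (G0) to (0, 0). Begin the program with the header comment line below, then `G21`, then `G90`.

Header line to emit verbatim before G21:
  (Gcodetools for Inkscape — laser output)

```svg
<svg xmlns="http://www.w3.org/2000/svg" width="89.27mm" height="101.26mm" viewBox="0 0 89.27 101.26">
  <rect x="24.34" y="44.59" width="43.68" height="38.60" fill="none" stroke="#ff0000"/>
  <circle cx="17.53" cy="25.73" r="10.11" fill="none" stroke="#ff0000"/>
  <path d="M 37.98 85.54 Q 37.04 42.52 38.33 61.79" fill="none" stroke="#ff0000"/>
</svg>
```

viewBox `0 0 89.27 101.26` with mm width/height → 1 unit = 1 mm. Flip: y_m = 101.26 − y_svg.

**Shape 1** — `<rect>` rectangle, stroke `#ff0000` → score (S400, F2616). Machine vertices: (24.34,56.67) → (68.02,56.67) → (68.02,18.07) → (24.34,18.07) → (24.34,56.67). Closed: final G1 returns to the first vertex.

**Shape 2** — `<circle>` circle, stroke `#ff0000` → score (S400, F2616). Machine vertices: (27.64,75.53) → (24.68,82.68) → (17.53,85.64) → (10.38,82.68) → (7.42,75.53) → (10.38,68.38) → (17.53,65.42) → (24.68,68.38) → (27.64,75.53). Closed: final G1 returns to the first vertex.

**Shape 3** — `<path>` quadratic bezier, stroke `#ff0000` → score (S400, F2616). Control points (SVG): P0=(37.98,85.54), P1=(37.04,42.52), P2=(38.33,61.79); sampled at t=k/4. Machine vertices: (37.98,15.72) → (37.65,33.34) → (37.60,43.17) → (37.82,45.21) → (38.33,39.47). Open path.

(Gcodetools for Inkscape — laser output)
G21
G90
G0 X24.34 Y56.67
M3 S400
G01 X68.02 Y56.67 F2616
G01 X68.02 Y18.07 F2616
G01 X24.34 Y18.07 F2616
G01 X24.34 Y56.67 F2616
G0 X27.64 Y75.53
M3 S400
G01 X24.68 Y82.68 F2616
G01 X17.53 Y85.64 F2616
G01 X10.38 Y82.68 F2616
G01 X7.42 Y75.53 F2616
G01 X10.38 Y68.38 F2616
G01 X17.53 Y65.42 F2616
G01 X24.68 Y68.38 F2616
G01 X27.64 Y75.53 F2616
G0 X37.98 Y15.72
M3 S400
G01 X37.65 Y33.34 F2616
G01 X37.60 Y43.17 F2616
G01 X37.82 Y45.21 F2616
G01 X38.33 Y39.47 F2616
M5
G0 X0.00 Y0.00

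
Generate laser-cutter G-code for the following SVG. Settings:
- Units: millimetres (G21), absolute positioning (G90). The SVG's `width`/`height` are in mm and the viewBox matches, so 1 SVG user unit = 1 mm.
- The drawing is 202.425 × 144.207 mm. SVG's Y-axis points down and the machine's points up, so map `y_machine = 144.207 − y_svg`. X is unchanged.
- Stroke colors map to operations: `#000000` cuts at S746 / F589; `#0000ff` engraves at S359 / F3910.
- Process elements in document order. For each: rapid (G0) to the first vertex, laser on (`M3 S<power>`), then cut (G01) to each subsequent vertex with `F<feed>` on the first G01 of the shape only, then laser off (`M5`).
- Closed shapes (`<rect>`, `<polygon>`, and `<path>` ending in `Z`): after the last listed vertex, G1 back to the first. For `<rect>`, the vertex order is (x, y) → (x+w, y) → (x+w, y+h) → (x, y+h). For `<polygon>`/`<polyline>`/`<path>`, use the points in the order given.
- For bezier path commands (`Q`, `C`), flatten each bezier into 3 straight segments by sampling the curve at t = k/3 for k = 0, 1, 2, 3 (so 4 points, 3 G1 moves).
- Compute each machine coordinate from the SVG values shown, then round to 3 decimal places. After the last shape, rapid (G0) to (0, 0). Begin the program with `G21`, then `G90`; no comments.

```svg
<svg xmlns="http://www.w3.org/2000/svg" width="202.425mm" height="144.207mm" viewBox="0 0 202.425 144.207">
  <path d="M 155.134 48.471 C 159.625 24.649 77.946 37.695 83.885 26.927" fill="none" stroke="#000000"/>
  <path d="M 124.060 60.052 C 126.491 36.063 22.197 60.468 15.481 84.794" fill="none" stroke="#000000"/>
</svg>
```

viewBox `0 0 202.425 144.207` with mm width/height → 1 unit = 1 mm. Flip: y_m = 144.207 − y_svg.

**Shape 1** — `<path>` cubic bezier, stroke `#000000` → cut (S746, F589). Control points (SVG): P0=(155.134,48.471), P1=(159.625,24.649), P2=(77.946,37.695), P3=(83.885,26.927); sampled at t=k/3. Machine vertices: (155.134,95.736) → (137.338,109.516) → (100.715,112.203) → (83.885,117.280). Open path.

**Shape 2** — `<path>` cubic bezier, stroke `#000000` → cut (S746, F589). Control points (SVG): P0=(124.060,60.052), P1=(126.491,36.063), P2=(22.197,60.468), P3=(15.481,84.794); sampled at t=k/3. Machine vertices: (124.060,84.155) → (98.483,93.808) → (47.156,81.970) → (15.481,59.413). Open path.

G21
G90
G0 X155.134 Y95.736
M3 S746
G01 X137.338 Y109.516 F589
G01 X100.715 Y112.203
G01 X83.885 Y117.280
M5
G0 X124.060 Y84.155
M3 S746
G01 X98.483 Y93.808 F589
G01 X47.156 Y81.970
G01 X15.481 Y59.413
M5
G0 X0.000 Y0.000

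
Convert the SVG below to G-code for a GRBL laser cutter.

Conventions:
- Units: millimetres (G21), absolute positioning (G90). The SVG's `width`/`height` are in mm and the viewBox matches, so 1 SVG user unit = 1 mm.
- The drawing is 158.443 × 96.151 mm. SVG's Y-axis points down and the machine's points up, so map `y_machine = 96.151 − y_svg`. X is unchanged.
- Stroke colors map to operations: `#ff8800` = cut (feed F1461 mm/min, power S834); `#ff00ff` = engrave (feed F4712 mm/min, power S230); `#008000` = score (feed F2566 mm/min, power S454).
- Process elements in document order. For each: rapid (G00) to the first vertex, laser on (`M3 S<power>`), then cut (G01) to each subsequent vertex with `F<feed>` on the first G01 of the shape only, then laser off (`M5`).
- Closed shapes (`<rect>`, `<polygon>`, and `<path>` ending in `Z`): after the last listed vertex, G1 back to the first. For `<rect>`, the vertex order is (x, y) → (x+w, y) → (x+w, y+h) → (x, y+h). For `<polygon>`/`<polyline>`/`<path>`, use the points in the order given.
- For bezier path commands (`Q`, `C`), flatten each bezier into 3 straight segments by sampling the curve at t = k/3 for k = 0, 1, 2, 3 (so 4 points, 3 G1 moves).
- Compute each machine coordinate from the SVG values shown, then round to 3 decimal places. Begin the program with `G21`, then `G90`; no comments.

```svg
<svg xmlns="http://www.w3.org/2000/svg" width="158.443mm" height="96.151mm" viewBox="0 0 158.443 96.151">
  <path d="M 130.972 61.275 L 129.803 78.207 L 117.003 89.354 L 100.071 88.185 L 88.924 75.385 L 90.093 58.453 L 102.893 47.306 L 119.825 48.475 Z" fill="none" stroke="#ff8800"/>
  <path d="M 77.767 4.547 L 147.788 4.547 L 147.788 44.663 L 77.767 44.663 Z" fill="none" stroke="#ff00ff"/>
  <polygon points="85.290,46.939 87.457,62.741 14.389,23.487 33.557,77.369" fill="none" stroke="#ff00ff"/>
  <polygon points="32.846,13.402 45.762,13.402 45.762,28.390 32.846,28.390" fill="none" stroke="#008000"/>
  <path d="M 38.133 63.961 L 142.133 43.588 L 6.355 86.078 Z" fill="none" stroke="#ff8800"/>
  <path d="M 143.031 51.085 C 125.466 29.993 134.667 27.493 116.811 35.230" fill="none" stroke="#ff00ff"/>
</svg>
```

G21
G90
G00 X130.972 Y34.876
M3 S834
G01 X129.803 Y17.944 F1461
G01 X117.003 Y6.797
G01 X100.071 Y7.966
G01 X88.924 Y20.766
G01 X90.093 Y37.698
G01 X102.893 Y48.845
G01 X119.825 Y47.676
G01 X130.972 Y34.876
M5
G00 X77.767 Y91.604
M3 S230
G01 X147.788 Y91.604 F4712
G01 X147.788 Y51.488
G01 X77.767 Y51.488
G01 X77.767 Y91.604
M5
G00 X85.290 Y49.212
M3 S230
G01 X87.457 Y33.410 F4712
G01 X14.389 Y72.664
G01 X33.557 Y18.782
G01 X85.290 Y49.212
M5
G00 X32.846 Y82.749
M3 S454
G01 X45.762 Y82.749 F2566
G01 X45.762 Y67.761
G01 X32.846 Y67.761
G01 X32.846 Y82.749
M5
G00 X38.133 Y32.190
M3 S834
G01 X142.133 Y52.563 F1461
G01 X6.355 Y10.073
G01 X38.133 Y32.190
M5
G00 X143.031 Y45.066
M3 S230
G01 X132.395 Y60.270 F4712
G01 X127.641 Y64.936
G01 X116.811 Y60.921
M5

viewBox `0 0 158.443 96.151` with mm width/height → 1 unit = 1 mm. Flip: y_m = 96.151 − y_svg.

**Shape 1** — `<path>` regular polygon, stroke `#ff8800` → cut (S834, F1461). Machine vertices: (130.972,34.876) → (129.803,17.944) → (117.003,6.797) → (100.071,7.966) → (88.924,20.766) → (90.093,37.698) → (102.893,48.845) → (119.825,47.676) → (130.972,34.876). Closed: final G1 returns to the first vertex.

**Shape 2** — `<path>` rectangle, stroke `#ff00ff` → engrave (S230, F4712). Machine vertices: (77.767,91.604) → (147.788,91.604) → (147.788,51.488) → (77.767,51.488) → (77.767,91.604). Closed: final G1 returns to the first vertex.

**Shape 3** — `<polygon>` closed polygon, stroke `#ff00ff` → engrave (S230, F4712). Machine vertices: (85.290,49.212) → (87.457,33.410) → (14.389,72.664) → (33.557,18.782) → (85.290,49.212). Closed: final G1 returns to the first vertex.

**Shape 4** — `<polygon>` rectangle, stroke `#008000` → score (S454, F2566). Machine vertices: (32.846,82.749) → (45.762,82.749) → (45.762,67.761) → (32.846,67.761) → (32.846,82.749). Closed: final G1 returns to the first vertex.

**Shape 5** — `<path>` closed polygon, stroke `#ff8800` → cut (S834, F1461). Machine vertices: (38.133,32.190) → (142.133,52.563) → (6.355,10.073) → (38.133,32.190). Closed: final G1 returns to the first vertex.

**Shape 6** — `<path>` cubic bezier, stroke `#ff00ff` → engrave (S230, F4712). Control points (SVG): P0=(143.031,51.085), P1=(125.466,29.993), P2=(134.667,27.493), P3=(116.811,35.230); sampled at t=k/3. Machine vertices: (143.031,45.066) → (132.395,60.270) → (127.641,64.936) → (116.811,60.921). Open path.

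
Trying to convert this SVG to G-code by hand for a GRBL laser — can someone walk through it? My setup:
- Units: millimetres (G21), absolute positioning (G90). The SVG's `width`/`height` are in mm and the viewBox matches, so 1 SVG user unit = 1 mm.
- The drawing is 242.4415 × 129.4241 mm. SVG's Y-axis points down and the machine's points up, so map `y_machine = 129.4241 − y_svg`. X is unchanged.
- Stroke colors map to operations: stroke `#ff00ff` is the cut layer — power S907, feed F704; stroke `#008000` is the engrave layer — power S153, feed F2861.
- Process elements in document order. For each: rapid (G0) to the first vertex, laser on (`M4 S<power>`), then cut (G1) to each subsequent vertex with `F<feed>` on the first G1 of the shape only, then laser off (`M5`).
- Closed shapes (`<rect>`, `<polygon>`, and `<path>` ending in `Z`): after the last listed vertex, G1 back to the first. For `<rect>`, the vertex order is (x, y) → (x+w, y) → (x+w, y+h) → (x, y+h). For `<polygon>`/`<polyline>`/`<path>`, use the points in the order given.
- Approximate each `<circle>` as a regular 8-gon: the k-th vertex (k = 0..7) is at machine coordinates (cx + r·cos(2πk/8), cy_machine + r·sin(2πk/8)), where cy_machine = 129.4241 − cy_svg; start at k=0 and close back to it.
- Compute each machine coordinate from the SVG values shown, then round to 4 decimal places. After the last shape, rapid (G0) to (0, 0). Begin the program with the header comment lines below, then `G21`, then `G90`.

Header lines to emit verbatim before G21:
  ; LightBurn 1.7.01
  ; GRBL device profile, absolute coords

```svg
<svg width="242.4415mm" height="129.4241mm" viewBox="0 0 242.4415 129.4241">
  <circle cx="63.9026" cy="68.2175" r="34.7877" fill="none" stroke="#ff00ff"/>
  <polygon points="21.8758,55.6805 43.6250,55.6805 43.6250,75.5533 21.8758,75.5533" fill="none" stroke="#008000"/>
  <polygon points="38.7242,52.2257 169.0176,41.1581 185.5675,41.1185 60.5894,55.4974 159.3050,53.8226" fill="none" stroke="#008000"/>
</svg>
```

1 u = 1 mm; y_m = 129.4241 − y.

[1] `<circle>` circle, #ff00ff→cut S907 F704: (98.6903,61.2066) → (88.5012,85.8052) → (63.9026,95.9943) → (39.3040,85.8052) → (29.1149,61.2066) → (39.3040,36.6080) → (63.9026,26.4189) → (88.5012,36.6080) → (98.6903,61.2066) (closed)

[2] `<polygon>` rectangle, #008000→engrave S153 F2861: (21.8758,73.7436) → (43.6250,73.7436) → (43.6250,53.8708) → (21.8758,53.8708) → (21.8758,73.7436) (closed)

[3] `<polygon>` closed polygon, #008000→engrave S153 F2861: (38.7242,77.1984) → (169.0176,88.2660) → (185.5675,88.3056) → (60.5894,73.9267) → (159.3050,75.6015) → (38.7242,77.1984) (closed)

; LightBurn 1.7.01
; GRBL device profile, absolute coords
G21
G90
G0 X98.6903 Y61.2066
M4 S907
G1 X88.5012 Y85.8052 F704
G1 X63.9026 Y95.9943
G1 X39.3040 Y85.8052
G1 X29.1149 Y61.2066
G1 X39.3040 Y36.6080
G1 X63.9026 Y26.4189
G1 X88.5012 Y36.6080
G1 X98.6903 Y61.2066
M5
G0 X21.8758 Y73.7436
M4 S153
G1 X43.6250 Y73.7436 F2861
G1 X43.6250 Y53.8708
G1 X21.8758 Y53.8708
G1 X21.8758 Y73.7436
M5
G0 X38.7242 Y77.1984
M4 S153
G1 X169.0176 Y88.2660 F2861
G1 X185.5675 Y88.3056
G1 X60.5894 Y73.9267
G1 X159.3050 Y75.6015
G1 X38.7242 Y77.1984
M5
G0 X0.0000 Y0.0000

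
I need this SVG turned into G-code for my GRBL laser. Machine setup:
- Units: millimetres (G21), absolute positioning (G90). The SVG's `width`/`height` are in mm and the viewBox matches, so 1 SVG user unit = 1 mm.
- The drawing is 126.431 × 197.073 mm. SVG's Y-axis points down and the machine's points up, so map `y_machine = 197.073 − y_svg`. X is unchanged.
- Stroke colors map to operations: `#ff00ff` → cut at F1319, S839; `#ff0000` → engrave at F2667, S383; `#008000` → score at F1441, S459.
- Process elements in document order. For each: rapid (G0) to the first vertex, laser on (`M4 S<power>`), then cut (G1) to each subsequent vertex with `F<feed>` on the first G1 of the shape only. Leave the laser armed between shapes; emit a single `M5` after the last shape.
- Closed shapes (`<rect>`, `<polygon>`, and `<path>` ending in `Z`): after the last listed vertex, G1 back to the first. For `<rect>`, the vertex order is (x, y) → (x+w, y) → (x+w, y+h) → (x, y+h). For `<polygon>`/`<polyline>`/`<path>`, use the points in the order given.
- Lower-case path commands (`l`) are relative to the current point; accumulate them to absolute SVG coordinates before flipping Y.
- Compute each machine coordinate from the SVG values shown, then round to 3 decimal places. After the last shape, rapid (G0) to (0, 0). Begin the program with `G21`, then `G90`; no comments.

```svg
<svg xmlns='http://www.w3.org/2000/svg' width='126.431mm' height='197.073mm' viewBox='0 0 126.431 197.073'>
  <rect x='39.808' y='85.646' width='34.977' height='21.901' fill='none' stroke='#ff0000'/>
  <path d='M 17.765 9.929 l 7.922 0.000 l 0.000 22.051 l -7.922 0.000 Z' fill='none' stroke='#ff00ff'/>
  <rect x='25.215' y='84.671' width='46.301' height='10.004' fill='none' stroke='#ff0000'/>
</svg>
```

G21
G90
G0 X39.808 Y111.427
M4 S383
G1 X74.785 Y111.427 F2667
G1 X74.785 Y89.526
G1 X39.808 Y89.526
G1 X39.808 Y111.427
G0 X17.765 Y187.144
M4 S839
G1 X25.687 Y187.144 F1319
G1 X25.687 Y165.093
G1 X17.765 Y165.093
G1 X17.765 Y187.144
G0 X25.215 Y112.402
M4 S383
G1 X71.516 Y112.402 F2667
G1 X71.516 Y102.398
G1 X25.215 Y102.398
G1 X25.215 Y112.402
M5
G0 X0.000 Y0.000

Since the viewBox matches the mm dimensions, user units are millimetres directly. The only transform is the Y-flip y_m = 197.073 − y_svg.

Shape 1 is a rectangle drawn with `<rect>`. Its stroke #ff0000 means engrave at S383, F2667. After flipping Y the toolpath is (39.808,111.427) → (74.785,111.427) → (74.785,89.526) → (39.808,89.526) → (39.808,111.427), returning to the start.

Shape 2 is a rectangle drawn with `<path>`. Its stroke #ff00ff means cut at S839, F1319. After flipping Y the toolpath is (17.765,187.144) → (25.687,187.144) → (25.687,165.093) → (17.765,165.093) → (17.765,187.144), returning to the start.

Shape 3 is a rectangle drawn with `<rect>`. Its stroke #ff0000 means engrave at S383, F2667. After flipping Y the toolpath is (25.215,112.402) → (71.516,112.402) → (71.516,102.398) → (25.215,102.398) → (25.215,112.402), returning to the start.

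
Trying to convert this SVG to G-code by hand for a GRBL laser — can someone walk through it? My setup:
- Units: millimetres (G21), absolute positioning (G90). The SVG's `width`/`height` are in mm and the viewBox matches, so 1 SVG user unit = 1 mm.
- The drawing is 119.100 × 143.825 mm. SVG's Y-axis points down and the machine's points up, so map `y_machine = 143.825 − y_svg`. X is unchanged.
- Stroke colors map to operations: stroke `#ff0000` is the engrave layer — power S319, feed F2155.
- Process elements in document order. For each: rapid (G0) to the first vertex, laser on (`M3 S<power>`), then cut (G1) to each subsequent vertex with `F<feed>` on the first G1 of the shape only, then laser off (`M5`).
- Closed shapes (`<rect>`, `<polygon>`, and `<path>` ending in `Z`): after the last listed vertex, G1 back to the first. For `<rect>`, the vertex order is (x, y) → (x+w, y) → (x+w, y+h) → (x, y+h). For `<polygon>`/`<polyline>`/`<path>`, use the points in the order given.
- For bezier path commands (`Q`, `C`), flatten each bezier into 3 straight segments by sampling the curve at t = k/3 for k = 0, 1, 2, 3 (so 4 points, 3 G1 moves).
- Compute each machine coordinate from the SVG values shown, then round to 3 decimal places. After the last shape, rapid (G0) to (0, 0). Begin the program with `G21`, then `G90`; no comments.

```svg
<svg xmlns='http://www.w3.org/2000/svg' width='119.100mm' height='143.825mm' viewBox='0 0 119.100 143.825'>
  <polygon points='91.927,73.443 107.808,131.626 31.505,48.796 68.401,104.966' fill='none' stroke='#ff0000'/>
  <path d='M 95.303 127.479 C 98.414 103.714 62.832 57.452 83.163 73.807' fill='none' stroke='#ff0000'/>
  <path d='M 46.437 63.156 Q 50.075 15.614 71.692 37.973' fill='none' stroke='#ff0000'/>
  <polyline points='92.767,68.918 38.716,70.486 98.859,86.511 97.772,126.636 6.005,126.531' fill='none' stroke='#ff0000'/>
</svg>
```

G21
G90
G0 X91.927 Y70.382
M3 S319
G1 X107.808 Y12.199 F2155
G1 X31.505 Y95.029
G1 X68.401 Y38.859
G1 X91.927 Y70.382
M5
G0 X95.303 Y16.346
M3 S319
G1 X89.020 Y44.458 F2155
G1 X77.966 Y68.653
G1 X83.163 Y70.018
M5
G0 X46.437 Y80.669
M3 S319
G1 X50.860 Y104.597 F2155
G1 X59.278 Y112.991
G1 X71.692 Y105.852
M5
G0 X92.767 Y74.907
M3 S319
G1 X38.716 Y73.339 F2155
G1 X98.859 Y57.314
G1 X97.772 Y17.189
G1 X6.005 Y17.294
M5
G0 X0.000 Y0.000

Since the viewBox matches the mm dimensions, user units are millimetres directly. The only transform is the Y-flip y_m = 143.825 − y_svg.

Shape 1 is a closed polygon drawn with `<polygon>`. Its stroke #ff0000 means engrave at S319, F2155. After flipping Y the toolpath is (91.927,70.382) → (107.808,12.199) → (31.505,95.029) → (68.401,38.859) → (91.927,70.382), returning to the start.

Shape 2 is a cubic bezier drawn with `<path>`. Its stroke #ff0000 means engrave at S319, F2155. After flipping Y the toolpath is (95.303,16.346) → (89.020,44.458) → (77.966,68.653) → (83.163,70.018).

Shape 3 is a quadratic bezier drawn with `<path>`. Its stroke #ff0000 means engrave at S319, F2155. After flipping Y the toolpath is (46.437,80.669) → (50.860,104.597) → (59.278,112.991) → (71.692,105.852).

Shape 4 is a open polyline drawn with `<polyline>`. Its stroke #ff0000 means engrave at S319, F2155. After flipping Y the toolpath is (92.767,74.907) → (38.716,73.339) → (98.859,57.314) → (97.772,17.189) → (6.005,17.294).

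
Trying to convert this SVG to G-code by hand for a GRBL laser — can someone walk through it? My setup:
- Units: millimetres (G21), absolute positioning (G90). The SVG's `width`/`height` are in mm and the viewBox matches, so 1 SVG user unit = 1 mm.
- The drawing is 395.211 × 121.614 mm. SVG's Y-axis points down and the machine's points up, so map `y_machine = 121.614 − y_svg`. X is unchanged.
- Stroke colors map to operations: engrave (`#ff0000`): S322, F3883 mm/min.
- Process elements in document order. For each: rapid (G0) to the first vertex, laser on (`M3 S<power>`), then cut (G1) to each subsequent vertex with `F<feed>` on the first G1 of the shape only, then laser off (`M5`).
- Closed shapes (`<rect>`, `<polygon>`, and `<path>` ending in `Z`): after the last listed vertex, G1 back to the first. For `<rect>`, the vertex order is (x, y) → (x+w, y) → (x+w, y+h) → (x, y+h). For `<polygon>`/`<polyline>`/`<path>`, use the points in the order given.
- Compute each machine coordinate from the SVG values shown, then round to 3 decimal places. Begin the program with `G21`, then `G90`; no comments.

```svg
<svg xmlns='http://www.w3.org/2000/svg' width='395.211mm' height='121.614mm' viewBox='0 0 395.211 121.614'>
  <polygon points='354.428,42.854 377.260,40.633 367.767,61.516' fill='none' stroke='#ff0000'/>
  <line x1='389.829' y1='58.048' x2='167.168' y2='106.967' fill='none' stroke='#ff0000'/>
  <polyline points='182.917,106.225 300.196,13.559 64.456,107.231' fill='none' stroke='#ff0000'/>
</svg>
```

G21
G90
G0 X354.428 Y78.760
M3 S322
G1 X377.260 Y80.981 F3883
G1 X367.767 Y60.098
G1 X354.428 Y78.760
M5
G0 X389.829 Y63.566
M3 S322
G1 X167.168 Y14.647 F3883
M5
G0 X182.917 Y15.389
M3 S322
G1 X300.196 Y108.055 F3883
G1 X64.456 Y14.383
M5

1 u = 1 mm; y_m = 121.614 − y.

[1] `<polygon>` regular polygon, #ff0000→engrave S322 F3883: (354.428,78.760) → (377.260,80.981) → (367.767,60.098) → (354.428,78.760) (closed)

[2] `<line>` line segment, #ff0000→engrave S322 F3883: (389.829,63.566) → (167.168,14.647)

[3] `<polyline>` open polyline, #ff0000→engrave S322 F3883: (182.917,15.389) → (300.196,108.055) → (64.456,14.383)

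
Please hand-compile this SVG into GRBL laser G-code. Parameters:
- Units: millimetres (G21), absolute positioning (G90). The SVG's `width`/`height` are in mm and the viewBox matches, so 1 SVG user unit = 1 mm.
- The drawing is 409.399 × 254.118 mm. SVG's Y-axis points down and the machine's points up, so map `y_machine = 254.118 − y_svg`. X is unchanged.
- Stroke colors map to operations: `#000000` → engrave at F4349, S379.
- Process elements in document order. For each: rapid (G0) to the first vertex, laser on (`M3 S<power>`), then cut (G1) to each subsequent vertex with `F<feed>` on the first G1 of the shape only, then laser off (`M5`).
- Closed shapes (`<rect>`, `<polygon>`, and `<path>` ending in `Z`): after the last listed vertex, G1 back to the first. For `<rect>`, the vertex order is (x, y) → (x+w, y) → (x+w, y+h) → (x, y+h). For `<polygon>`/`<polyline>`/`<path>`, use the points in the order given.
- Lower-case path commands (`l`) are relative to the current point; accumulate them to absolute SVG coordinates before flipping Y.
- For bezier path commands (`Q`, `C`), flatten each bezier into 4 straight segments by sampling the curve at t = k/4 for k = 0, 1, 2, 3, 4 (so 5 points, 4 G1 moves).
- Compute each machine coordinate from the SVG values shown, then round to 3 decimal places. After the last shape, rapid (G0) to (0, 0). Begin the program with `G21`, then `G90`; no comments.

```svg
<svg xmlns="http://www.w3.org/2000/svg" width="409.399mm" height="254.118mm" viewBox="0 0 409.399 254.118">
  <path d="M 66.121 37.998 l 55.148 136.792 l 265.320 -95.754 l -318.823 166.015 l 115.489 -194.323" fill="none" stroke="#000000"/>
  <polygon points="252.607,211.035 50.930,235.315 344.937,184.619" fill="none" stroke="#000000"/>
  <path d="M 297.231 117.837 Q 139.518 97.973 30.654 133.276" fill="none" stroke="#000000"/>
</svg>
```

G21
G90
G0 X66.121 Y216.120
M3 S379
G1 X121.269 Y79.328 F4349
G1 X386.589 Y175.082
G1 X67.766 Y9.067
G1 X183.255 Y203.390
M5
G0 X252.607 Y43.083
M3 S379
G1 X50.930 Y18.803 F4349
G1 X344.937 Y69.499
G1 X252.607 Y43.083
M5
G0 X297.231 Y136.281
M3 S379
G1 X221.428 Y142.765 F4349
G1 X151.730 Y142.353
G1 X88.139 Y135.046
G1 X30.654 Y120.842
M5
G0 X0.000 Y0.000

viewBox `0 0 409.399 254.118` with mm width/height → 1 unit = 1 mm. Flip: y_m = 254.118 − y_svg.

**Shape 1** — `<path>` open polyline, stroke `#000000` → engrave (S379, F4349). Machine vertices: (66.121,216.120) → (121.269,79.328) → (386.589,175.082) → (67.766,9.067) → (183.255,203.390). Open path.

**Shape 2** — `<polygon>` closed polygon, stroke `#000000` → engrave (S379, F4349). Machine vertices: (252.607,43.083) → (50.930,18.803) → (344.937,69.499) → (252.607,43.083). Closed: final G1 returns to the first vertex.

**Shape 3** — `<path>` quadratic bezier, stroke `#000000` → engrave (S379, F4349). Control points (SVG): P0=(297.231,117.837), P1=(139.518,97.973), P2=(30.654,133.276); sampled at t=k/4. Machine vertices: (297.231,136.281) → (221.428,142.765) → (151.730,142.353) → (88.139,135.046) → (30.654,120.842). Open path.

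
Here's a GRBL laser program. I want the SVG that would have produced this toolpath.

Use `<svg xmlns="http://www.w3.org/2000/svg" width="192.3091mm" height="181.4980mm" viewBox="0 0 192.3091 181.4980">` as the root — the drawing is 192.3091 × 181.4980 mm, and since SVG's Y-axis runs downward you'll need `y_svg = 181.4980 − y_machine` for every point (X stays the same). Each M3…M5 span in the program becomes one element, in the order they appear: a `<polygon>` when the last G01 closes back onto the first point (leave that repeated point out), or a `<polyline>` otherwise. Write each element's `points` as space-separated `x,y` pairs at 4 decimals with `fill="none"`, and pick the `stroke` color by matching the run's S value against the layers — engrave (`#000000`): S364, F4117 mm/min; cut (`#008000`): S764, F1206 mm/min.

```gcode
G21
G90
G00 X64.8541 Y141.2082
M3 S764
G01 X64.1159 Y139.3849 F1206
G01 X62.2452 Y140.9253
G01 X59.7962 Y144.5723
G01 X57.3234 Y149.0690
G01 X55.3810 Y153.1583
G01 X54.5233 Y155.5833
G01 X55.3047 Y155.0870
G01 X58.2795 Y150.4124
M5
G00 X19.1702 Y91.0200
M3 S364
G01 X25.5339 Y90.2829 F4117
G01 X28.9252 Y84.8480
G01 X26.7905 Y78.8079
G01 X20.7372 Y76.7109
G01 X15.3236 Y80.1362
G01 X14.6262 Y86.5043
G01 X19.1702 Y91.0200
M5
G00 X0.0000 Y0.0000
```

<svg xmlns="http://www.w3.org/2000/svg" width="192.3091mm" height="181.4980mm" viewBox="0 0 192.3091 181.4980">
  <polyline points="64.8541,40.2898 64.1159,42.1131 62.2452,40.5727 59.7962,36.9257 57.3234,32.4290 55.3810,28.3397 54.5233,25.9147 55.3047,26.4110 58.2795,31.0856" fill="none" stroke="#008000"/>
  <polygon points="19.1702,90.4780 25.5339,91.2151 28.9252,96.6500 26.7905,102.6901 20.7372,104.7871 15.3236,101.3618 14.6262,94.9937" fill="none" stroke="#000000"/>
</svg>

Machine Y-up, SVG Y-down with viewBox height 181.4980, so y_svg = 181.4980 − y_machine; X carries over.

Run 1: the run's S764 means `#008000` (cut). The run is open, so emit a `<polyline>` with points (Y-flipped): 64.8541,40.2898 64.1159,42.1131 62.2452,40.5727 59.7962,36.9257 57.3234,32.4290 55.3810,28.3397 54.5233,25.9147 55.3047,26.4110 58.2795,31.0856.

Run 2: the run's S364 means `#000000` (engrave). The run returns to its start, so emit a `<polygon>` with points (Y-flipped): 19.1702,90.4780 25.5339,91.2151 28.9252,96.6500 26.7905,102.6901 20.7372,104.7871 15.3236,101.3618 14.6262,94.9937.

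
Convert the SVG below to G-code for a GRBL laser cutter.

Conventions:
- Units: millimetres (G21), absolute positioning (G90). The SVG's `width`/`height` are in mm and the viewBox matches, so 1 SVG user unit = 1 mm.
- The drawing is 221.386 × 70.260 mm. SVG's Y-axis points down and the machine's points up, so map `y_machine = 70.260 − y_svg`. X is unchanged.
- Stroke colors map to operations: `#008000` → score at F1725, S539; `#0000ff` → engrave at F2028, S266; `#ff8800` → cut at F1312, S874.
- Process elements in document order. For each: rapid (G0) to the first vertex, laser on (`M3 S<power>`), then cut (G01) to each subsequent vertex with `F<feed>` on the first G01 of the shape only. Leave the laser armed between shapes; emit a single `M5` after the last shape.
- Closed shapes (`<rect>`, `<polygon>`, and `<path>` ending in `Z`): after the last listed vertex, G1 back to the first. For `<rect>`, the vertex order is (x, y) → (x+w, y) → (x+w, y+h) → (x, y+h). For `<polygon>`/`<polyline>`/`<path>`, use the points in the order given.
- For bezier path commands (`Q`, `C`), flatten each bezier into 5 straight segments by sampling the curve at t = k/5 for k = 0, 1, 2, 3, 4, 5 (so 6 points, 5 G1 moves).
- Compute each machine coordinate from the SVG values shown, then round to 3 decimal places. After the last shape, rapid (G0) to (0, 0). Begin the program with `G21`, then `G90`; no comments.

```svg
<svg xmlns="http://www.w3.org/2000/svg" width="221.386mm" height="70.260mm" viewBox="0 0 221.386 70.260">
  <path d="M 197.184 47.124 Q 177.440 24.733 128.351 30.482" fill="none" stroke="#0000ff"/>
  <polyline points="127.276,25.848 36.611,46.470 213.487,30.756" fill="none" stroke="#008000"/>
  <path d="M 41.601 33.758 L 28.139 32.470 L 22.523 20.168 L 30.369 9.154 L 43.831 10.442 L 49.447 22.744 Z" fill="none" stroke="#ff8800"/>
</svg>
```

viewBox `0 0 221.386 70.260` with mm width/height → 1 unit = 1 mm. Flip: y_m = 70.260 − y_svg.

**Shape 1** — `<path>` quadratic bezier, stroke `#0000ff` → engrave (S266, F2028). Control points (SVG): P0=(197.184,47.124), P1=(177.440,24.733), P2=(128.351,30.482); sampled at t=k/5. Machine vertices: (197.184,23.136) → (188.113,30.967) → (176.694,36.546) → (162.927,39.875) → (146.813,40.952) → (128.351,39.778). Open path.

**Shape 2** — `<polyline>` open polyline, stroke `#008000` → score (S539, F1725). Machine vertices: (127.276,44.412) → (36.611,23.790) → (213.487,39.504). Open path.

**Shape 3** — `<path>` regular polygon, stroke `#ff8800` → cut (S874, F1312). Machine vertices: (41.601,36.502) → (28.139,37.790) → (22.523,50.092) → (30.369,61.106) → (43.831,59.818) → (49.447,47.516) → (41.601,36.502). Closed: final G1 returns to the first vertex.

G21
G90
G0 X197.184 Y23.136
M3 S266
G01 X188.113 Y30.967 F2028
G01 X176.694 Y36.546
G01 X162.927 Y39.875
G01 X146.813 Y40.952
G01 X128.351 Y39.778
G0 X127.276 Y44.412
M3 S539
G01 X36.611 Y23.790 F1725
G01 X213.487 Y39.504
G0 X41.601 Y36.502
M3 S874
G01 X28.139 Y37.790 F1312
G01 X22.523 Y50.092
G01 X30.369 Y61.106
G01 X43.831 Y59.818
G01 X49.447 Y47.516
G01 X41.601 Y36.502
M5
G0 X0.000 Y0.000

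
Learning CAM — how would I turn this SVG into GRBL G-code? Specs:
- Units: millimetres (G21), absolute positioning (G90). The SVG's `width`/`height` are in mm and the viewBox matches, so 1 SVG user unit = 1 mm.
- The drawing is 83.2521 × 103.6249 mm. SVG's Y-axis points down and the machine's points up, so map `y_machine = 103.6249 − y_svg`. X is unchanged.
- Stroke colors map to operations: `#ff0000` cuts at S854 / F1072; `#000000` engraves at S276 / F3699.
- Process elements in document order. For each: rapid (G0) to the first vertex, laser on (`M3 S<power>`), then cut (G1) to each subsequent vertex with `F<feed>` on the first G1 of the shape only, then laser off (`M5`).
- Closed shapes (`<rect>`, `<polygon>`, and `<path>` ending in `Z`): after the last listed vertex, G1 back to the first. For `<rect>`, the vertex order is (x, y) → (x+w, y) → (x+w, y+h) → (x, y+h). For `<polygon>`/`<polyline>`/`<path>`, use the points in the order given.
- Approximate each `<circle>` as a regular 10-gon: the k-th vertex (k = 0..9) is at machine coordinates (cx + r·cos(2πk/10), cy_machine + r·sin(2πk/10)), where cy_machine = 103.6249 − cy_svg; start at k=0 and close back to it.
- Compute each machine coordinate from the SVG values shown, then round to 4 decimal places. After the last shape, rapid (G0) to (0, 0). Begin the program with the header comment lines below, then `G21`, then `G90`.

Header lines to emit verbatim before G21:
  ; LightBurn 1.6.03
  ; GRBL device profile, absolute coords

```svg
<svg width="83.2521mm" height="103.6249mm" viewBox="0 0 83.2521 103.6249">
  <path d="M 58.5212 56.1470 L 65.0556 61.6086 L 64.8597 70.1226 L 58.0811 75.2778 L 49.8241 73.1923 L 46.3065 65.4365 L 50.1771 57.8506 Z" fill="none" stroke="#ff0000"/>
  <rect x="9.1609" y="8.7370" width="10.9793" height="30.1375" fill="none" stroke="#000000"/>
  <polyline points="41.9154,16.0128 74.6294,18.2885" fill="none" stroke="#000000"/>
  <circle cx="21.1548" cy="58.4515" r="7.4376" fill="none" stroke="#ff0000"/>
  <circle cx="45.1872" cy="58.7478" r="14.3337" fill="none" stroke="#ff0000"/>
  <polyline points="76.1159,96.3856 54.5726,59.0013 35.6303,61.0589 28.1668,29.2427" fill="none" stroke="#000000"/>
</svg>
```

1 u = 1 mm; y_m = 103.6249 − y.

[1] `<path>` regular polygon, #ff0000→cut S854 F1072: (58.5212,47.4779) → (65.0556,42.0163) → (64.8597,33.5023) → (58.0811,28.3471) → (49.8241,30.4326) → (46.3065,38.1884) → (50.1771,45.7743) → (58.5212,47.4779) (closed)

[2] `<rect>` rectangle, #000000→engrave S276 F3699: (9.1609,94.8879) → (20.1402,94.8879) → (20.1402,64.7504) → (9.1609,64.7504) → (9.1609,94.8879) (closed)

[3] `<polyline>` line segment, #000000→engrave S276 F3699: (41.9154,87.6121) → (74.6294,85.3364)

[4] `<circle>` circle, #ff0000→cut S854 F1072: (28.5924,45.1734) → (27.1719,49.5451) → (23.4531,52.2470) → (18.8565,52.2470) → (15.1377,49.5451) → (13.7172,45.1734) → (15.1377,40.8017) → (18.8565,38.0998) → (23.4531,38.0998) → (27.1719,40.8017) → (28.5924,45.1734) (closed)

[5] `<circle>` circle, #ff0000→cut S854 F1072: (59.5209,44.8771) → (56.7834,53.3022) → (49.6166,58.5093) → (40.7578,58.5093) → (33.5910,53.3022) → (30.8535,44.8771) → (33.5910,36.4520) → (40.7578,31.2449) → (49.6166,31.2449) → (56.7834,36.4520) → (59.5209,44.8771) (closed)

[6] `<polyline>` open polyline, #000000→engrave S276 F3699: (76.1159,7.2393) → (54.5726,44.6236) → (35.6303,42.5660) → (28.1668,74.3822)

; LightBurn 1.6.03
; GRBL device profile, absolute coords
G21
G90
G0 X58.5212 Y47.4779
M3 S854
G1 X65.0556 Y42.0163 F1072
G1 X64.8597 Y33.5023
G1 X58.0811 Y28.3471
G1 X49.8241 Y30.4326
G1 X46.3065 Y38.1884
G1 X50.1771 Y45.7743
G1 X58.5212 Y47.4779
M5
G0 X9.1609 Y94.8879
M3 S276
G1 X20.1402 Y94.8879 F3699
G1 X20.1402 Y64.7504
G1 X9.1609 Y64.7504
G1 X9.1609 Y94.8879
M5
G0 X41.9154 Y87.6121
M3 S276
G1 X74.6294 Y85.3364 F3699
M5
G0 X28.5924 Y45.1734
M3 S854
G1 X27.1719 Y49.5451 F1072
G1 X23.4531 Y52.2470
G1 X18.8565 Y52.2470
G1 X15.1377 Y49.5451
G1 X13.7172 Y45.1734
G1 X15.1377 Y40.8017
G1 X18.8565 Y38.0998
G1 X23.4531 Y38.0998
G1 X27.1719 Y40.8017
G1 X28.5924 Y45.1734
M5
G0 X59.5209 Y44.8771
M3 S854
G1 X56.7834 Y53.3022 F1072
G1 X49.6166 Y58.5093
G1 X40.7578 Y58.5093
G1 X33.5910 Y53.3022
G1 X30.8535 Y44.8771
G1 X33.5910 Y36.4520
G1 X40.7578 Y31.2449
G1 X49.6166 Y31.2449
G1 X56.7834 Y36.4520
G1 X59.5209 Y44.8771
M5
G0 X76.1159 Y7.2393
M3 S276
G1 X54.5726 Y44.6236 F3699
G1 X35.6303 Y42.5660
G1 X28.1668 Y74.3822
M5
G0 X0.0000 Y0.0000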